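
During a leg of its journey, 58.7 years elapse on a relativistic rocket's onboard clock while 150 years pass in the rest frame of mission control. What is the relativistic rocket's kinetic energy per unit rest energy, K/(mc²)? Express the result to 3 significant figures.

1.56

The time-dilation ratio gives γ = 150/58.7 = 2.55537.
Since K = (γ−1)mc², K/(mc²) = 2.55537 − 1 = 1.56.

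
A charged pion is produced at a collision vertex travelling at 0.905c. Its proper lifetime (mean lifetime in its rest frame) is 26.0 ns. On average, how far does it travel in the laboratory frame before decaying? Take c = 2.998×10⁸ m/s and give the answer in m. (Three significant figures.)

16.6 m

γ = 1/√(1 − β²) = 1/√(1 − 0.819025) = 1/√0.180975 = 1/0.425412 = 2.3507.
Lab-frame lifetime: Δt = γτ = 2.3507 × 26.0 ns = 61.118 ns.
Distance: d = vΔt = 0.905 × 2.998×10⁸ m/s × 6.1118×10^-8 s = 16.6 m.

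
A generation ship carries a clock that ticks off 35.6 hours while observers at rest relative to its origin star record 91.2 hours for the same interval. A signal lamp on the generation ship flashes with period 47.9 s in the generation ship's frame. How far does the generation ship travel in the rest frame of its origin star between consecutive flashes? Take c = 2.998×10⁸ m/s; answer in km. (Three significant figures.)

3.39×10^7 km

From Δt = γΔτ: γ = 91.2/35.6 = 2.5618.
β = √(1 − 1/γ²) = 0.92067. Lab-frame period = γτ = 2.5618×47.9 s = 122.71 s. Distance = βc × γτ = 0.92067 × 2.998×10⁸ m/s × 122.71 s = 3.3870×10^10 m = 3.39×10^7 km.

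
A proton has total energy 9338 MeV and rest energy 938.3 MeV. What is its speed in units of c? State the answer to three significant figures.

0.995c

γ = E/(mc²) = 9338/938.3 = 9.952.
β = √(1 − 1/γ²) = √(1 − 0.0100967) = √0.9899033 = 0.995.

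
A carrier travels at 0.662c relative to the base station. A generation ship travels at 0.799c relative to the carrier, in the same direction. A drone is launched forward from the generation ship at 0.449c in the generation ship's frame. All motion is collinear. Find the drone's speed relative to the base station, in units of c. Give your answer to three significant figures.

Apply u = (u'+v)/(1+u'v) twice. Drone in the carrier frame: (0.449+0.799)/(1+0.449·0.799) = 1.248/1.358751 = 0.91849c.
That velocity, transformed to the rest frame of the base station: (0.91849+0.662)/(1+0.91849·0.662) = 1.58049/1.60804038 = 0.98287c.

0.983c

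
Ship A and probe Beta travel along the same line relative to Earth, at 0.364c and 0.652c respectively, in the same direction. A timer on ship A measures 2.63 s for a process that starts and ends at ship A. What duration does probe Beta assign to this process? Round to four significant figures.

Speed of ship A in probe Beta's frame: u = (v_A − v_B)/(1 − v_A v_B/c²) = (0.364 − 0.652)/(1 − 0.364×0.652) = −0.288/0.762672 = −0.37762; |u| = 0.37762c.
At |u| = 0.37762c, γ = (1 − 0.142597)^(−1/2) = 1.08.
Ship A's interval is proper; time dilation gives Δt_B = γΔτ = 1.08 × 2.63 s = 2.840 s.

2.840 s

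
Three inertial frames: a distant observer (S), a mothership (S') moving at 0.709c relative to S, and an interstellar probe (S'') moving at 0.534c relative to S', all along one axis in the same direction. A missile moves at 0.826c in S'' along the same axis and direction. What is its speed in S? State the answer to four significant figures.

0.9902c

Compose velocities in two stages. Stage 1 (into S'): u₁ = (0.826+0.534)/(1+0.826×0.534) = 0.94373.
Stage 2 (into S): u = (0.94373+0.709)/(1+0.94373×0.709) = 0.99019, so the speed is 0.9902c.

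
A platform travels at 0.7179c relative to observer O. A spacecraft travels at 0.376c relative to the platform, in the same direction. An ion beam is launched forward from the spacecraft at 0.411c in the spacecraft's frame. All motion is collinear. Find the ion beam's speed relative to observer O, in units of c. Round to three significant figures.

0.940c

Apply u = (u'+v)/(1+u'v) twice. Ion beam in the platform frame: (0.411+0.376)/(1+0.411·0.376) = 0.787/1.154536 = 0.68166c.
That velocity, transformed to the rest frame of observer O: (0.68166+0.7179)/(1+0.68166·0.7179) = 1.39956/1.489363714 = 0.9397c.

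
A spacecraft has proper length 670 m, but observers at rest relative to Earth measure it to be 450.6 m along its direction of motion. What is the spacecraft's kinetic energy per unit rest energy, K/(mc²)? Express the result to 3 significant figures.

0.487

γ = L₀/L = 670/450.6 = 1.48691.
K/(mc²) = γ − 1 = 1.48691 − 1 = 0.487.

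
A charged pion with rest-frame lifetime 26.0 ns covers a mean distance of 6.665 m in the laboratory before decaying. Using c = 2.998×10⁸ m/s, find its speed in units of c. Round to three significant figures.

Lab distance = (lab lifetime)·v = γτ·βc, so βγ = d/(cτ) = 6.665/(2.998×10⁸ × 2.600×10^-8) = 0.85506.
With βγ = 0.85506: γ² = 1 + (βγ)² = 1.731128, and β = (βγ)/γ = 0.85506/1.31572 = 0.650.

0.650c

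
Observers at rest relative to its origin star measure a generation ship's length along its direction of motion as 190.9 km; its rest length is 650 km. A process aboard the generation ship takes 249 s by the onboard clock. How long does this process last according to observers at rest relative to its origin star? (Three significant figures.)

From L = L₀/γ: γ = 650/190.9 = 3.40492.
The same γ dilates the second interval: 3.40492 × 249 s = 848 s.

848 s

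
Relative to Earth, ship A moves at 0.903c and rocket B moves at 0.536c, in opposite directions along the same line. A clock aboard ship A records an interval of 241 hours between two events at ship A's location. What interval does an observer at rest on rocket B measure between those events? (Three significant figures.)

Speed of ship A in rocket B's frame: u = (v_A + v_B)/(1 + v_A v_B/c²) = (0.903 + 0.536)/(1 + 0.903×0.536) = 1.439/1.484008 = 0.96967; |u| = 0.96967c.
At |u| = 0.96967c, γ = (1 − 0.94026)^(−1/2) = 4.0914.
Ship A's interval is proper; time dilation gives Δt_B = γΔτ = 4.0914 × 241 hours = 986 hours.

986 hours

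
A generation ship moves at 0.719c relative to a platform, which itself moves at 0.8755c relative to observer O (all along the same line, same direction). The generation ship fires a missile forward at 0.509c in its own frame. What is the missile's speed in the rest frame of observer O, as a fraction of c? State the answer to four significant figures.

Apply u = (u'+v)/(1+u'v) twice. Missile in the platform frame: (0.509+0.719)/(1+0.509·0.719) = 1.228/1.365971 = 0.89899c.
That velocity, transformed to the rest frame of observer O: (0.89899+0.8755)/(1+0.89899·0.8755) = 1.77449/1.787065745 = 0.99296c.

0.9930c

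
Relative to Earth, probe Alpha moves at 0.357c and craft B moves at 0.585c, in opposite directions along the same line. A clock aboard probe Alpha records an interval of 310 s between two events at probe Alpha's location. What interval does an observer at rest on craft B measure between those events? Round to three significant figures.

Speed of probe Alpha in craft B's frame: u = (v_A + v_B)/(1 + v_A v_B/c²) = (0.357 + 0.585)/(1 + 0.357×0.585) = 0.942/1.208845 = 0.77926; |u| = 0.77926c.
At |u| = 0.77926c, γ = (1 − 0.607246)^(−1/2) = 1.5957.
The clock on probe Alpha records proper time, so craft B measures Δt = γΔτ = 1.5957 × 310 = 495 s.

495 s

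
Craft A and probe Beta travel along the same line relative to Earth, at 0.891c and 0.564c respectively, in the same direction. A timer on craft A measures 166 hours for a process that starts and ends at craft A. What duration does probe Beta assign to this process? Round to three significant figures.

220 hours

Transform craft A's velocity into probe Beta's frame: (0.891 − 0.564)/(1 − 0.891·0.564) = 0.327/0.497476, so the relative speed is 0.65732c.
γ for this relative speed: γ = 1/√(1 − 0.43207) = 1.3269.
Craft A's interval is proper; time dilation gives Δt_B = γΔτ = 1.3269 × 166 hours = 220 hours.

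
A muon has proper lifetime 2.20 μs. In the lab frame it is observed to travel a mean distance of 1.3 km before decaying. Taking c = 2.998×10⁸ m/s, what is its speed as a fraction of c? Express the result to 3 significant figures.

Let x = d/(cτ) = 1300 m / (2.998×10⁸ m/s × 2.200×10^-6 s) = 1.971. Since d = βγcτ, x = βγ = β/√(1−β²).
Solving: β² = x²/(1+x²) = 3.88484/4.88484 = 0.795285, so β = 0.892.

0.892c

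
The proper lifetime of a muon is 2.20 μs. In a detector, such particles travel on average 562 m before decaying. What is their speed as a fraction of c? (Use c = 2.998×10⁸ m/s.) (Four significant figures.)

0.6486c

Lab distance = (lab lifetime)·v = γτ·βc, so βγ = d/(cτ) = 562.0/(2.998×10⁸ × 2.200×10^-6) = 0.85208.
With βγ = 0.85208: γ² = 1 + (βγ)² = 1.72604, and β = (βγ)/γ = 0.85208/1.31379 = 0.6486.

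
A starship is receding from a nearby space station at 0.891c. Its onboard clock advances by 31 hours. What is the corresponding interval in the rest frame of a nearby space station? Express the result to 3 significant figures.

γ = 1/√(1 − β²) = 1/√(1 − 0.793881) = 1/√0.206119 = 1/0.454003 = 2.2026.
The onboard clock measures proper time, so the interval in the rest frame of a nearby space station is dilated: Δt = γ·Δτ = 2.2026 × 31 hours = 68.3 hours.

68.3 hours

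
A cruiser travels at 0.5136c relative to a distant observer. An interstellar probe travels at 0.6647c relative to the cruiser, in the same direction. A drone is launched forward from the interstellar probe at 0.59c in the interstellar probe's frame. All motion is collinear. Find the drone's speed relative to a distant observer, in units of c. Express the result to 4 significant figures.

0.9672c

Apply u = (u'+v)/(1+u'v) twice. Drone in the cruiser frame: (0.59+0.6647)/(1+0.59·0.6647) = 1.2547/1.392173 = 0.90125c.
That velocity, transformed to the rest frame of a distant observer: (0.90125+0.5136)/(1+0.90125·0.5136) = 1.41485/1.462882 = 0.96717c.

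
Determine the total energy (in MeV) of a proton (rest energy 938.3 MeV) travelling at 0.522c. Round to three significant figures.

1100 MeV

β² = 0.272484, so γ = 1/√0.727516 = 1.1724.
Total energy: E = γmc² = 1.1724 × 938.3 MeV = 1100 MeV.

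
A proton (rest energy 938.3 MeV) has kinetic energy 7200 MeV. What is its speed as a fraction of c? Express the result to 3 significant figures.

0.993c

K = (γ−1)mc², so γ = 1 + 7200/938.3 = 8.6735.
Then v/c = √(1 − γ⁻²) = √(1 − 0.0132926) = √0.9867074 = 0.993.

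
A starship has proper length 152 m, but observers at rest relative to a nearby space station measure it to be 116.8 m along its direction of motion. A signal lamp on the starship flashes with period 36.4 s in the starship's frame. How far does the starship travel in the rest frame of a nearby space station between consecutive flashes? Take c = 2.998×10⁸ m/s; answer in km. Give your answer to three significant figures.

Length contraction gives γ = L₀/L = 152/116.8 = 1.30137.
β = √(1 − 1/γ²) = 0.63994. Lab-frame period = γτ = 1.30137×36.4 s = 47.37 s. Distance = βc × γτ = 0.63994 × 2.998×10⁸ m/s × 47.37 s = 9.0881×10^9 m = 9.09×10^6 km.

9.09×10^6 km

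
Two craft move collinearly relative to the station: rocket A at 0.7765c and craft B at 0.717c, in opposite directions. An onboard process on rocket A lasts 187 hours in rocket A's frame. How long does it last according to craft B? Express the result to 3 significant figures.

Transform rocket A's velocity into craft B's frame: (0.7765 + 0.717)/(1 + 0.7765·0.717) = 1.4935/1.5567505, so the relative speed is 0.95937c.
At |u| = 0.95937c, γ = (1 − 0.920391)^(−1/2) = 3.5442.
The clock on rocket A records proper time, so craft B measures Δt = γΔτ = 3.5442 × 187 = 663 hours.

663 hours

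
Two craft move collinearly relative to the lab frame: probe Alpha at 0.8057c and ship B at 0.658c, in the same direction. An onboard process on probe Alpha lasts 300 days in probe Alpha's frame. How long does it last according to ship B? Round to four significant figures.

The velocity of probe Alpha relative to ship B is (0.8057 − 0.658)c / (1 − 0.8057×0.658) = 0.31436c; relative speed 0.31436c.
γ for this relative speed: γ = 1/√(1 − 0.0988222) = 1.0534.
Probe Alpha's interval is proper; time dilation gives Δt_B = γΔτ = 1.0534 × 300 days = 316.0 days.

316.0 days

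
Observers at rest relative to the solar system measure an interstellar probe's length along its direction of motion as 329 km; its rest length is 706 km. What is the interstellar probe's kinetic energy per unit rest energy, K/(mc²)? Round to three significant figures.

From L = L₀/γ: γ = 706/329 = 2.1459.
K/(mc²) = γ − 1 = 2.1459 − 1 = 1.15.

1.15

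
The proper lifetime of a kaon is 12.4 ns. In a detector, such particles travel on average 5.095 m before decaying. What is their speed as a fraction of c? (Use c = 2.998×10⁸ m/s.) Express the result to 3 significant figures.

0.808c

d = βγcτ ⇒ βγ = d/(cτ) = 5.095 m / (3.71752 m) = 1.3705.
β = (βγ)/√(1+(βγ)²) = 1.3705/√2.87827 = 0.808.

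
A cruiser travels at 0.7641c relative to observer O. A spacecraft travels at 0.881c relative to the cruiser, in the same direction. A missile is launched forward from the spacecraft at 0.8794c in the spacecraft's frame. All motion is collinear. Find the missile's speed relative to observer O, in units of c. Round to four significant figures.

First combine the missile and spacecraft (S''→S'): u₁ = (0.8794 + 0.881)/(1 + 0.8794×0.881) = 1.7604/1.7747514 = 0.99191.
Then combine with the cruiser (S'→S): u = (0.99191 + 0.7641)/(1 + 0.99191×0.7641) = 1.75601/1.757918431 = 0.99891.

0.9989c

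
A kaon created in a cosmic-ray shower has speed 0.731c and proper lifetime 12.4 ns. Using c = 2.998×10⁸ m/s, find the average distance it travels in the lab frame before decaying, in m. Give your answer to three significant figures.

3.98 m

With β = 0.731, γ = 1/√(1 − 0.731²) = 1/√0.465639 = 1.4655.
Lab-frame lifetime: Δt = γτ = 1.4655 × 12.4 ns = 18.172 ns.
Distance: d = vΔt = 0.731 × 2.998×10⁸ m/s × 1.8172×10^-8 s = 3.98 m.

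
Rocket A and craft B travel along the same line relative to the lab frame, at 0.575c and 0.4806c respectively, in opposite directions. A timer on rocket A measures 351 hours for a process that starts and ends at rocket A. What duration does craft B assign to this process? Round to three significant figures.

624 hours

Speed of rocket A in craft B's frame: u = (v_A + v_B)/(1 + v_A v_B/c²) = (0.575 + 0.4806)/(1 + 0.575×0.4806) = 1.0556/1.276345 = 0.82705; |u| = 0.82705c.
At |u| = 0.82705c, γ = (1 − 0.684012)^(−1/2) = 1.779.
Rocket A's interval is proper; time dilation gives Δt_B = γΔτ = 1.779 × 351 hours = 624 hours.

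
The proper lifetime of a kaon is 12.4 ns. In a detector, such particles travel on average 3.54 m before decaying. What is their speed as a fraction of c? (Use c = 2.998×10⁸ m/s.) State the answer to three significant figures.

d = βγcτ ⇒ βγ = d/(cτ) = 3.540 m / (3.71752 m) = 0.95225.
β = (βγ)/√(1+(βγ)²) = 0.95225/√1.90678 = 0.690.

0.690c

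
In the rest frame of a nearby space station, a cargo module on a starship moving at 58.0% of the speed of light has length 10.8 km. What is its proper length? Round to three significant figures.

γ = 1/√(1 − β²) = 1/√(1 − 0.3364) = 1/√0.6636 = 1/0.814616 = 1.2276.
Proper length: L₀ = γ·L = 1.2276 × 10.8 = 13.3 km.

13.3 km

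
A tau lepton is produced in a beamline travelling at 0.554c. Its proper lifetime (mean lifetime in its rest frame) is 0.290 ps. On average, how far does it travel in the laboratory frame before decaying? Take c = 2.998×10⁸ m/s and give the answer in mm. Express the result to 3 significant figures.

β² = 0.306916, so γ = 1/√0.693084 = 1.2012.
Lab-frame lifetime: Δt = γτ = 1.2012 × 0.290 ps = 0.34835 ps.
Distance: d = vΔt = 0.554 × 2.998×10⁸ m/s × 3.4835×10^-13 s = 5.79×10^-5 m = 0.0579 mm.

0.0579 mm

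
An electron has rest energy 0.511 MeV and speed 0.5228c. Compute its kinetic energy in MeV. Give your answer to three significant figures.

0.0884 MeV

With β = 0.5228, γ = 1/√(1 − 0.5228²) = 1/√0.72668016 = 1.17308.
Kinetic energy: K = (γ − 1)mc² = (1.17308 − 1) × 0.511 MeV = 0.17308 × 0.511 = 0.0884 MeV.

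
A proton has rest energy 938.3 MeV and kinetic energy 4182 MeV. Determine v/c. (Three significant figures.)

K = (γ−1)mc², so γ = 1 + 4182/938.3 = 5.457.
Then v/c = √(1 − γ⁻²) = √(1 − 0.0335809) = √0.9664191 = 0.983.

0.983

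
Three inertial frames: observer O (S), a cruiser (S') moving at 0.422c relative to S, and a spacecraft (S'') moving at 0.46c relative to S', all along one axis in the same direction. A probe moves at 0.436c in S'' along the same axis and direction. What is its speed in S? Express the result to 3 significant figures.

0.888c

Compose velocities in two stages. Stage 1 (into S'): u₁ = (0.436+0.46)/(1+0.436×0.46) = 0.74632.
Stage 2 (into S): u = (0.74632+0.422)/(1+0.74632×0.422) = 0.88849, so the speed is 0.888c.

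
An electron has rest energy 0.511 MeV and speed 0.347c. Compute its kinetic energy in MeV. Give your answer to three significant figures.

0.0339 MeV

β² = 0.120409, so γ = 1/√0.879591 = 1.066251.
Kinetic energy: K = (γ − 1)mc² = (1.066251 − 1) × 0.511 MeV = 0.066251 × 0.511 = 0.0339 MeV.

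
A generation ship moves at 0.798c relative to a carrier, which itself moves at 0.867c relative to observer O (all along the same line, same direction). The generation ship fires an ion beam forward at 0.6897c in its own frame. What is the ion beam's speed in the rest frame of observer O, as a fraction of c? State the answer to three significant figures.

Apply u = (u'+v)/(1+u'v) twice. Ion beam in the carrier frame: (0.6897+0.798)/(1+0.6897·0.798) = 1.4877/1.5503806 = 0.95957c.
That velocity, transformed to the rest frame of observer O: (0.95957+0.867)/(1+0.95957·0.867) = 1.82657/1.83194719 = 0.99706c.

0.997c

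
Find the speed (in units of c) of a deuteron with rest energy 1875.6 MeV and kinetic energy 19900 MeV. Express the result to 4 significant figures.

γ = 1 + K/(mc²) = 1 + 19900/1875.6 = 11.61.
β = √(1 − 1/γ²) = √(1 − 0.00741883) = √0.99258117 = 0.9963.

0.9963c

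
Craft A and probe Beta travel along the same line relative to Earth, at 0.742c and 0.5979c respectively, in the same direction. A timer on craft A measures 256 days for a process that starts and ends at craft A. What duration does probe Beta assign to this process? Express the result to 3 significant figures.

Speed of craft A in probe Beta's frame: u = (v_A − v_B)/(1 − v_A v_B/c²) = (0.742 − 0.5979)/(1 − 0.742×0.5979) = 0.1441/0.5563582 = 0.25901; |u| = 0.25901c.
γ for this relative speed: γ = 1/√(1 − 0.0670862) = 1.0353.
Craft A's interval is proper; time dilation gives Δt_B = γΔτ = 1.0353 × 256 days = 265 days.

265 days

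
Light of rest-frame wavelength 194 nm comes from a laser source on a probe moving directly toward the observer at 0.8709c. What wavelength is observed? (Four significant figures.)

50.96 nm

Relativistic Doppler for wavelength: λ_obs = λ_src · √((1−β)/(1+β)).
With β = 0.8709: factor = √(0.1291/1.8709) = 0.26269.
λ_obs = 194 × 0.26269 = 50.96 nm.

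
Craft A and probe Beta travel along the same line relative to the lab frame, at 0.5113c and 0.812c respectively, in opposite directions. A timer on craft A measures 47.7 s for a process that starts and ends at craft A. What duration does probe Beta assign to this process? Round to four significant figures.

Speed of craft A in probe Beta's frame: u = (v_A + v_B)/(1 + v_A v_B/c²) = (0.5113 + 0.812)/(1 + 0.5113×0.812) = 1.3233/1.4151756 = 0.93508; |u| = 0.93508c.
At |u| = 0.93508c, γ = (1 − 0.874375)^(−1/2) = 2.8214.
The clock on craft A records proper time, so probe Beta measures Δt = γΔτ = 2.8214 × 47.7 = 134.6 s.

134.6 s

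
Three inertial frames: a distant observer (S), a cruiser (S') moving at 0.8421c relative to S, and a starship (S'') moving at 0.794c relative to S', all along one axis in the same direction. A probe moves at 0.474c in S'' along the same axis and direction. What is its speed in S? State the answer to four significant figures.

0.9930c

Compose velocities in two stages. Stage 1 (into S'): u₁ = (0.474+0.794)/(1+0.474×0.794) = 0.92127.
Stage 2 (into S): u = (0.92127+0.8421)/(1+0.92127×0.8421) = 0.993, so the speed is 0.9930c.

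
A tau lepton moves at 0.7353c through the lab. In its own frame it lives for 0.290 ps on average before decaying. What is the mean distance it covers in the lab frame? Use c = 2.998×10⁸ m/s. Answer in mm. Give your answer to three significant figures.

0.0943 mm

β² = 0.54066609, so γ = 1/√0.45933391 = 1.4755.
Lab-frame lifetime: Δt = γτ = 1.4755 × 0.290 ps = 0.42789 ps.
Distance: d = vΔt = 0.7353 × 2.998×10⁸ m/s × 4.2789×10^-13 s = 9.43×10^-5 m = 0.0943 mm.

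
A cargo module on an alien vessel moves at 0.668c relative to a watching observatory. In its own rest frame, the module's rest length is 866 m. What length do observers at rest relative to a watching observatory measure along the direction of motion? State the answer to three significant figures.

644 m

With β = 0.668, γ = 1/√(1 − 0.668²) = 1/√0.553776 = 1.3438.
Along the direction of motion the measured length is L₀/γ = 866/1.3438 = 644 m.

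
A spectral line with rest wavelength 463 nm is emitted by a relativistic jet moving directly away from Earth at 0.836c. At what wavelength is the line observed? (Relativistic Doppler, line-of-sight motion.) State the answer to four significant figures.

Relativistic Doppler for wavelength: λ_obs = λ_src · √((1+β)/(1−β)).
With β = 0.836: factor = √(1.836/0.164) = 3.3459.
λ_obs = 463 × 3.3459 = 1549 nm.

1549 nm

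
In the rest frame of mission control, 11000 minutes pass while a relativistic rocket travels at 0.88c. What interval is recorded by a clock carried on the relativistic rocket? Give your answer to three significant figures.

γ = 1/√(1 − β²) = 1/√(1 − 0.7744) = 1/√0.2256 = 1/0.474974 = 2.1054.
The relativistic rocket's clock runs slow as seen from mission control, so Δτ = Δt/γ = 11000/2.1054 = 5220 minutes.

5220 minutes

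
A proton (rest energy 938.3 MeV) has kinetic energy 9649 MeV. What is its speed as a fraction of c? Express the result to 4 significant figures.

γ = 1 + K/(mc²) = 1 + 9649/938.3 = 11.283.
β = √(1 − 1/γ²) = √(1 − 0.00785508) = √0.99214492 = 0.9961.

0.9961c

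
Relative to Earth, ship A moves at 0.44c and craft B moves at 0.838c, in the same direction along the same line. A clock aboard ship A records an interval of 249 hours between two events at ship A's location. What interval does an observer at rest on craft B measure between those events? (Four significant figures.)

Transform ship A's velocity into craft B's frame: (0.44 − 0.838)/(1 − 0.44·0.838) = −0.398/0.63128, so the relative speed is 0.63047c.
γ for this relative speed: γ = 1/√(1 − 0.397492) = 1.2883.
Ship A's interval is proper; time dilation gives Δt_B = γΔτ = 1.2883 × 249 hours = 320.8 hours.

320.8 hours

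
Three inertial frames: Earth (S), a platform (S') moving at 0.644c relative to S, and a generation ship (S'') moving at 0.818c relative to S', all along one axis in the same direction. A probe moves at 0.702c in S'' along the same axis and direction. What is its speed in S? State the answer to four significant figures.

0.9924c

First combine the probe and generation ship (S''→S'): u₁ = (0.702 + 0.818)/(1 + 0.702×0.818) = 1.52/1.574236 = 0.96555.
Then combine with the platform (S'→S): u = (0.96555 + 0.644)/(1 + 0.96555×0.644) = 1.60955/1.6218142 = 0.99244.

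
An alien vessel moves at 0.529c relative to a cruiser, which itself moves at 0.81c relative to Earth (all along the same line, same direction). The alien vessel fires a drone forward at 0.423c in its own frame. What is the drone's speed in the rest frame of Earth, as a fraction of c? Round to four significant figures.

0.9741c

Compose velocities in two stages. Stage 1 (into S'): u₁ = (0.423+0.529)/(1+0.423×0.529) = 0.77793.
Stage 2 (into S): u = (0.77793+0.81)/(1+0.77793×0.81) = 0.97412, so the speed is 0.9741c.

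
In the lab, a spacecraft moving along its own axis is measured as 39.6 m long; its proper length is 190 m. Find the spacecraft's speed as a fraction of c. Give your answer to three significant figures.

0.978c

Length contraction gives γ = L₀/L = 190/39.6 = 4.798.
β = √(1 − 1/γ²) = √0.956561 = 0.978.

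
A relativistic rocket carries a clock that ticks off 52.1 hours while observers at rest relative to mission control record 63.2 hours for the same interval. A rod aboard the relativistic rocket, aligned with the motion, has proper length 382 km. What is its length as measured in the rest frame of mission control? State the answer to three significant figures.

The time-dilation ratio gives γ = 63.2/52.1 = 1.21305.
The rod contracts by the same γ: 382 km / 1.21305 = 315 km.

315 km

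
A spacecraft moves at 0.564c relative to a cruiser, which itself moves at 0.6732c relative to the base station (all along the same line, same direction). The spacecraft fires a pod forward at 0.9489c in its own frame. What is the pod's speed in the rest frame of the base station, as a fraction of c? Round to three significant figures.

Compose velocities in two stages. Stage 1 (into S'): u₁ = (0.9489+0.564)/(1+0.9489×0.564) = 0.98549.
Stage 2 (into S): u = (0.98549+0.6732)/(1+0.98549×0.6732) = 0.99715, so the speed is 0.997c.

0.997c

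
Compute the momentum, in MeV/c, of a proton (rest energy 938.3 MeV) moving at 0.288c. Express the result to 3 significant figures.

282 MeV/c

γ = 1/√(1 − β²) = 1/√(1 − 0.082944) = 1/√0.917056 = 1/0.95763 = 1.0442.
Momentum: p = γβ·mc = 1.0442 × 0.288 × 938.3 MeV/c = 282 MeV/c.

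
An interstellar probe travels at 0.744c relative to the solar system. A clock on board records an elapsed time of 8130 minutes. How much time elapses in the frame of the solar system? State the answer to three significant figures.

12200 minutes

β² = 0.553536, so γ = 1/√0.446464 = 1.4966.
Time dilation: Δt = γ·Δτ = 1.4966 × 8130 = 12200 minutes.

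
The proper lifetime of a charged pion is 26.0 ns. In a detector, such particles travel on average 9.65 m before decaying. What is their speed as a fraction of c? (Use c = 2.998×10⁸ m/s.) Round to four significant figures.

d = βγcτ ⇒ βγ = d/(cτ) = 9.650 m / (7.7948 m) = 1.238.
β = (βγ)/√(1+(βγ)²) = 1.238/√2.53264 = 0.7779.

0.7779c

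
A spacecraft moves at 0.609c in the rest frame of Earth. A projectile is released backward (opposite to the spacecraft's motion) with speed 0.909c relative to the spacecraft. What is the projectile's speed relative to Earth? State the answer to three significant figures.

0.672c

Relativistic velocity addition: u = (u' + v)/(1 + u'v/c²), with u' = −0.909c and v = 0.609c.
Numerator: −0.909 + 0.609 = −0.3. Denominator: 1 + (−0.909)(0.609) = 0.446419.
u = −0.3/0.446419 = −0.67201, so the speed is 0.672c.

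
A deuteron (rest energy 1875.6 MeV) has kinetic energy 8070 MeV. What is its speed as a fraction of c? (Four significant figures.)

γ = 1 + K/(mc²) = 1 + 8070/1875.6 = 5.3026.
β = √(1 − 1/γ²) = √(1 − 0.035565) = √0.964435 = 0.9821.

0.9821c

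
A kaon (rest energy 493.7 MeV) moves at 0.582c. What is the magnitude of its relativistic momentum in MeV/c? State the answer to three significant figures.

353 MeV/c

With β = 0.582, γ = 1/√(1 − 0.582²) = 1/√0.661276 = 1.2297.
Momentum: p = γβ·mc = 1.2297 × 0.582 × 493.7 MeV/c = 353 MeV/c.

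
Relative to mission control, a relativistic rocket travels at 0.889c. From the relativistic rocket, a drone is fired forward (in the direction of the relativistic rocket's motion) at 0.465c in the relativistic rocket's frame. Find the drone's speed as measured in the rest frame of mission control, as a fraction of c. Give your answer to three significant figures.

Relativistic velocity addition: u = (u' + v)/(1 + u'v/c²), with u' = 0.465c and v = 0.889c.
Numerator: 0.465 + 0.889 = 1.354. Denominator: 1 + (0.465)(0.889) = 1.413385.
u = 1.354/1.413385 = 0.95798, so the speed is 0.958c.

0.958c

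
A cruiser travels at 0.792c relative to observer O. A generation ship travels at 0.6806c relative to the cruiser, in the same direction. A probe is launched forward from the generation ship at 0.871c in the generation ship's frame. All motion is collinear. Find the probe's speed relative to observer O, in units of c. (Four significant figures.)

Apply u = (u'+v)/(1+u'v) twice. Probe in the cruiser frame: (0.871+0.6806)/(1+0.871·0.6806) = 1.5516/1.5928026 = 0.97413c.
That velocity, transformed to the rest frame of observer O: (0.97413+0.792)/(1+0.97413·0.792) = 1.76613/1.77151096 = 0.99696c.

0.9970c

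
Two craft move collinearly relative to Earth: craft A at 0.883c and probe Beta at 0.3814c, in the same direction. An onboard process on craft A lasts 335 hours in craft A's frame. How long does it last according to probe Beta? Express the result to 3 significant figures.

The velocity of craft A relative to probe Beta is (0.883 − 0.3814)c / (1 − 0.883×0.3814) = 0.75631c; relative speed 0.75631c.
At |u| = 0.75631c, γ = (1 − 0.572005)^(−1/2) = 1.5286.
The clock on craft A records proper time, so probe Beta measures Δt = γΔτ = 1.5286 × 335 = 512 hours.

512 hours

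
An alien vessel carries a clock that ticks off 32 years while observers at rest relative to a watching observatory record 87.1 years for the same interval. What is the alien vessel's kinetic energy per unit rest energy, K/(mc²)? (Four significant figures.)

γ = Δt/Δτ = 87.1/32 = 2.72187.
K/(mc²) = γ − 1 = 2.72187 − 1 = 1.722.

1.722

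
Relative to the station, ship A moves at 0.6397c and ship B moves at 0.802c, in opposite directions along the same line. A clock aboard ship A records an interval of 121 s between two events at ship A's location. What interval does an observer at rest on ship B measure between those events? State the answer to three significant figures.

399 s

Speed of ship A in ship B's frame: u = (v_A + v_B)/(1 + v_A v_B/c²) = (0.6397 + 0.802)/(1 + 0.6397×0.802) = 1.4417/1.5130394 = 0.95285; |u| = 0.95285c.
γ for this relative speed: γ = 1/√(1 − 0.907923) = 3.2955.
The clock on ship A records proper time, so ship B measures Δt = γΔτ = 3.2955 × 121 = 399 s.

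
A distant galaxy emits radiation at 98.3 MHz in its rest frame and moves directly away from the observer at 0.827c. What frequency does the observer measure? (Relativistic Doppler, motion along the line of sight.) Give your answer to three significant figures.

Relativistic Doppler (source moving away): f_obs = f_src · √((1−β)/(1+β)).
With β = 0.827: factor = √(0.173/1.827) = 0.30772.
f_obs = 98.3 × 0.30772 = 30.2 MHz.

30.2 MHz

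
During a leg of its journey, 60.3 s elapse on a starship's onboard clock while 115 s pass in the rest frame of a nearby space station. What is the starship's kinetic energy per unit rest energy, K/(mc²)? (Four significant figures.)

The time-dilation ratio gives γ = 115/60.3 = 1.90713.
Since K = (γ−1)mc², K/(mc²) = 1.90713 − 1 = 0.9071.

0.9071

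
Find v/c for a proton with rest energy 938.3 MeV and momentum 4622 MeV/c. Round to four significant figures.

pc/(mc²) = 4622/938.3 = 4.9259 = βγ = β/√(1−β²).
So β² = x²/(1 + x²) with x = 4.9259: x² = 24.2645, β² = 24.2645/25.2645 = 0.960419, β = 0.9800.

0.9800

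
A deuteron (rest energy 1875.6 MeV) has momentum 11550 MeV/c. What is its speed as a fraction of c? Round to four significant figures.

pc/(mc²) = 11550/1875.6 = 6.158 = βγ = β/√(1−β²).
So β² = x²/(1 + x²) with x = 6.158: x² = 37.921, β² = 37.921/38.921 = 0.974307, β = 0.9871.

0.9871c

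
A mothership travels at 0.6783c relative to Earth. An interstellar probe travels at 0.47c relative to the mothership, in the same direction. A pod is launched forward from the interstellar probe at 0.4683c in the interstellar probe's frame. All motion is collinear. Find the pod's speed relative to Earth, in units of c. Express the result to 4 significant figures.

Compose velocities in two stages. Stage 1 (into S'): u₁ = (0.4683+0.47)/(1+0.4683×0.47) = 0.76903.
Stage 2 (into S): u = (0.76903+0.6783)/(1+0.76903×0.6783) = 0.95117, so the speed is 0.9512c.

0.9512c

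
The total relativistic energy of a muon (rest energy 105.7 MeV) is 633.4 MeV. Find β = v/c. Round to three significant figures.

γ = E/(mc²) = 633.4/105.7 = 5.9924.
β = √(1 − 1/γ²) = √(1 − 0.0278483) = √0.9721517 = 0.986.

0.986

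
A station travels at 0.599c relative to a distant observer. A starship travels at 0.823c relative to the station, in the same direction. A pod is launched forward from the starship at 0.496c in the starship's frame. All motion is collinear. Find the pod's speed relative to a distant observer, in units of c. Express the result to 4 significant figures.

0.9837c

Apply u = (u'+v)/(1+u'v) twice. Pod in the station frame: (0.496+0.823)/(1+0.496·0.823) = 1.319/1.408208 = 0.93665c.
That velocity, transformed to the rest frame of a distant observer: (0.93665+0.599)/(1+0.93665·0.599) = 1.53565/1.56105335 = 0.98373c.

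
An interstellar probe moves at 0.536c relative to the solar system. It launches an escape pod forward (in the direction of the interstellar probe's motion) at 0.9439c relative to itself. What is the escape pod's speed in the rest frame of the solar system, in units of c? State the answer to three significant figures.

In units of c, u = (u' + v)/(1 + u'v) with u' = 0.9439 and v = 0.536.
Numerator: 0.9439 + 0.536 = 1.4799. Denominator: 1 + (0.9439)(0.536) = 1.5059304.
u = 1.4799/1.5059304 = 0.98271, so the speed is 0.983c.

0.983c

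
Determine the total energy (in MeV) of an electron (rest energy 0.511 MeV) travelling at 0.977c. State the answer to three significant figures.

2.40 MeV

Lorentz factor: γ = (1 − 0.954529)^(−1/2) = 4.6896.
Total energy: E = γmc² = 4.6896 × 0.511 MeV = 2.40 MeV.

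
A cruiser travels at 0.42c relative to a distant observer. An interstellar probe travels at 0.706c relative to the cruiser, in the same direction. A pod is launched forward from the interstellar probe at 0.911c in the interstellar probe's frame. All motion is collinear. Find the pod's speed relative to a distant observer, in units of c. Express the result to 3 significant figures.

0.993c

First combine the pod and interstellar probe (S''→S'): u₁ = (0.911 + 0.706)/(1 + 0.911×0.706) = 1.617/1.643166 = 0.98408.
Then combine with the cruiser (S'→S): u = (0.98408 + 0.42)/(1 + 0.98408×0.42) = 1.40408/1.4133136 = 0.99347.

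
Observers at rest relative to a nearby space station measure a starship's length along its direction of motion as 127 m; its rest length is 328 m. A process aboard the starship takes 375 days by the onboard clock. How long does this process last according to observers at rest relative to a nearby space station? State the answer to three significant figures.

γ = L₀/L = 328/127 = 2.58268.
Δt = γΔτ = 2.58268 × 375 = 969 days.

969 days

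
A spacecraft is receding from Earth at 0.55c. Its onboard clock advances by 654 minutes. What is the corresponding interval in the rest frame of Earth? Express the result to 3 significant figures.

783 minutes

γ = 1/√(1 − β²) = 1/√(1 − 0.3025) = 1/√0.6975 = 1/0.835165 = 1.1974.
Time dilation: Δt = γ·Δτ = 1.1974 × 654 = 783 minutes.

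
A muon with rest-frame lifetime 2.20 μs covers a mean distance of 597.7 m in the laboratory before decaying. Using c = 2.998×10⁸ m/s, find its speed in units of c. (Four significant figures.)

Let x = d/(cτ) = 597.7 m / (2.998×10⁸ m/s × 2.200×10^-6 s) = 0.90621. Since d = βγcτ, x = βγ = β/√(1−β²).
Solving: β² = x²/(1+x²) = 0.821217/1.821217 = 0.450917, so β = 0.6715.

0.6715c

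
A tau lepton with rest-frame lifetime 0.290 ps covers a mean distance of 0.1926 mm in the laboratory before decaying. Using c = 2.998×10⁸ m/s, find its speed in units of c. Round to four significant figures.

Lab distance = (lab lifetime)·v = γτ·βc, so βγ = d/(cτ) = 1.926×10^-4/(2.998×10⁸ × 2.900×10^-13) = 2.2153.
With βγ = 2.2153: γ² = 1 + (βγ)² = 5.90755, and β = (βγ)/γ = 2.2153/2.43055 = 0.9114.

0.9114c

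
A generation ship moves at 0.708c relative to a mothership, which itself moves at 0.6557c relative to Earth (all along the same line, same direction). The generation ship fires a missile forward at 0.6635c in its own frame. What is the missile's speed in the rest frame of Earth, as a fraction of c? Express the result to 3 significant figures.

Compose velocities in two stages. Stage 1 (into S'): u₁ = (0.6635+0.708)/(1+0.6635×0.708) = 0.93315.
Stage 2 (into S): u = (0.93315+0.6557)/(1+0.93315×0.6557) = 0.98572, so the speed is 0.986c.

0.986c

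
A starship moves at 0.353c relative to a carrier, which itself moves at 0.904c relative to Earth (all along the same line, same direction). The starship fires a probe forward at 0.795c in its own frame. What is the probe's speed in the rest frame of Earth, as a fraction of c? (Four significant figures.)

Compose velocities in two stages. Stage 1 (into S'): u₁ = (0.795+0.353)/(1+0.795×0.353) = 0.89643.
Stage 2 (into S): u = (0.89643+0.904)/(1+0.89643×0.904) = 0.99451, so the speed is 0.9945c.

0.9945c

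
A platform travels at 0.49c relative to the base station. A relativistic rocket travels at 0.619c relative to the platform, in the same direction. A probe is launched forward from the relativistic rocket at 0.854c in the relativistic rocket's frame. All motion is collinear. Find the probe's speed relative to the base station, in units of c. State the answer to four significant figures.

0.9874c

Apply u = (u'+v)/(1+u'v) twice. Probe in the platform frame: (0.854+0.619)/(1+0.854·0.619) = 1.473/1.528626 = 0.96361c.
That velocity, transformed to the rest frame of the base station: (0.96361+0.49)/(1+0.96361·0.49) = 1.45361/1.4721689 = 0.98739c.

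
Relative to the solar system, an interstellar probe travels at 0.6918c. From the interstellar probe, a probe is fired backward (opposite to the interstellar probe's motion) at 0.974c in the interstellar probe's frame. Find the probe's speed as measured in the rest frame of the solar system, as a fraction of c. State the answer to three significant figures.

0.865c

In units of c, u = (u' + v)/(1 + u'v) with u' = −0.974 and v = 0.6918.
Numerator: −0.974 + 0.6918 = −0.2822. Denominator: 1 + (−0.974)(0.6918) = 0.3261868.
u = −0.2822/0.3261868 = −0.86515, so the speed is 0.865c.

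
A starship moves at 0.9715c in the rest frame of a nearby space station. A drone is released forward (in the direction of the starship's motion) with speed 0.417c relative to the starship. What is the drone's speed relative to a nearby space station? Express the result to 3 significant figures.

0.988c

In units of c, u = (u' + v)/(1 + u'v) with u' = 0.417 and v = 0.9715.
Numerator: 0.417 + 0.9715 = 1.3885. Denominator: 1 + (0.417)(0.9715) = 1.4051155.
u = 1.3885/1.4051155 = 0.98817, so the speed is 0.988c.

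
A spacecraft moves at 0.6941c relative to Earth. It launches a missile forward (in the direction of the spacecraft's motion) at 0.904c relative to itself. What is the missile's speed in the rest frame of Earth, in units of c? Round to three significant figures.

0.982c

In units of c, u = (u' + v)/(1 + u'v) with u' = 0.904 and v = 0.6941.
Numerator: 0.904 + 0.6941 = 1.5981. Denominator: 1 + (0.904)(0.6941) = 1.6274664.
u = 1.5981/1.6274664 = 0.98196, so the speed is 0.982c.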